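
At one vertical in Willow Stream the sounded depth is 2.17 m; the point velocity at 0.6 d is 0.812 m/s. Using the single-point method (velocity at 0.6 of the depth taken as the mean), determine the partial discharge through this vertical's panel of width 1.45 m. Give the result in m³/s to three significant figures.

v̄ = v₀.₆ = 0.812 m/s
q = v̄ × d × w = 0.8120 × 2.17 × 1.45 = 2.555 m³/s

2.55 m³/s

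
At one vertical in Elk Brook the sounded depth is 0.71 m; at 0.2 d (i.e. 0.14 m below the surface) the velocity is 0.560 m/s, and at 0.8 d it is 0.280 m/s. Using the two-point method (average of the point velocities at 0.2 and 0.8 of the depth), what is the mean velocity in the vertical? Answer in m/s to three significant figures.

v̄ = (0.560 + 0.280) / 2 = 0.4200 m/s

0.420 m/s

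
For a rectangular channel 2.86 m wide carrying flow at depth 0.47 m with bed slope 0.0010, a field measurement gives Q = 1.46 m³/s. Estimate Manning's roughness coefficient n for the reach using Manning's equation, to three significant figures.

A = b·y = 2.86 × 0.47 = 1.344 m²
P = b + 2y = 2.86 + 2×0.47 = 3.800 m
R = A/P = 1.344/3.800 = 0.3537 m
n = (1/Q)·A·R^(2/3)·S^(1/2) = (1/1.46) × 1.344 × 0.5002 × 0.03162 = 0.01456

0.0146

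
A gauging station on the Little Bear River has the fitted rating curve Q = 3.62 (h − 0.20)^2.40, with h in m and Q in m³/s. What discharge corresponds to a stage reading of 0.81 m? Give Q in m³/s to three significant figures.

Q = 3.62 × (0.81 − 0.20)^2.40 = 3.62 × 0.61^2.40 = 1.105 m³/s

1.11 m³/s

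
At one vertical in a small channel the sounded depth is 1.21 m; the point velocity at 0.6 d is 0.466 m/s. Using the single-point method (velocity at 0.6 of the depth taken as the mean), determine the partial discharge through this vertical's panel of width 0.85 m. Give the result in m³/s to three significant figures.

0.479 m³/s

v̄ = v₀.₆ = 0.466 m/s
q = v̄ × d × w = 0.4660 × 1.21 × 0.85 = 0.4793 m³/s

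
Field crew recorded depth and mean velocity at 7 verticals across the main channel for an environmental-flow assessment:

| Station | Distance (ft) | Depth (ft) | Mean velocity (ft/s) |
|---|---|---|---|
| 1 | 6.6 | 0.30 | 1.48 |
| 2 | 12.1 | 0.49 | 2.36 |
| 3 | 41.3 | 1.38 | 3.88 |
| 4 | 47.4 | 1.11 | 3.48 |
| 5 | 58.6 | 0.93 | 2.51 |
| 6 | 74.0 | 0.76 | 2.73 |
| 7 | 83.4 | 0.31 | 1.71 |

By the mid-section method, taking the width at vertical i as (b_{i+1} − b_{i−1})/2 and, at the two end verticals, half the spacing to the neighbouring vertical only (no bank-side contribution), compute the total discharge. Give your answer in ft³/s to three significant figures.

208 ft³/s

w_1 = (12.1 − 6.6)/2 = 2.75 ft; q_1 = 1.48 × 0.30 × 2.75 = 1.221 ft³/s
w_2 = (41.3 − 6.6)/2 = 17.35 ft; q_2 = 2.36 × 0.49 × 17.35 = 20.06 ft³/s
w_3 = (47.4 − 12.1)/2 = 17.65 ft; q_3 = 3.88 × 1.38 × 17.65 = 94.51 ft³/s
w_4 = (58.6 − 41.3)/2 = 8.65 ft; q_4 = 3.48 × 1.11 × 8.65 = 33.41 ft³/s
w_5 = (74.0 − 47.4)/2 = 13.3 ft; q_5 = 2.51 × 0.93 × 13.3 = 31.05 ft³/s
w_6 = (83.4 − 58.6)/2 = 12.4 ft; q_6 = 2.73 × 0.76 × 12.4 = 25.73 ft³/s
w_7 = (83.4 − 74.0)/2 = 4.7 ft; q_7 = 1.71 × 0.31 × 4.7 = 2.491 ft³/s
Q = Σ qᵢ = 208.5 ft³/s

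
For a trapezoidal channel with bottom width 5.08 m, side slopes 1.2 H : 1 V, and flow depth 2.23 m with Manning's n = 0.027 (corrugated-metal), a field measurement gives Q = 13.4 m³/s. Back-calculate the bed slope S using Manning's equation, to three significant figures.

A = (b + z·y)·y = (5.08 + 1.2×2.23)×2.23 = 17.30 m²
P = b + 2y√(1+z²) = 5.08 + 2×2.23×√(1+1.2²) = 12.05 m
R = A/P = 17.30/12.05 = 1.436 m
S = (Q·n / (1·A·R^(2/3)))² = (13.4×0.027 / (1×17.30×1.273))² = 0.0002702

0.000270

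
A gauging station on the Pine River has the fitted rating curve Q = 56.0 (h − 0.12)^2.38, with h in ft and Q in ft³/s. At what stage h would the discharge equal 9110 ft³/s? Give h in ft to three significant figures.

h − h₀ = (Q/C)^(1/b) = (9110/56.0)^(1/2.38) = 8.494 ft
h = 0.12 + 8.494 = 8.614 ft

8.61 ft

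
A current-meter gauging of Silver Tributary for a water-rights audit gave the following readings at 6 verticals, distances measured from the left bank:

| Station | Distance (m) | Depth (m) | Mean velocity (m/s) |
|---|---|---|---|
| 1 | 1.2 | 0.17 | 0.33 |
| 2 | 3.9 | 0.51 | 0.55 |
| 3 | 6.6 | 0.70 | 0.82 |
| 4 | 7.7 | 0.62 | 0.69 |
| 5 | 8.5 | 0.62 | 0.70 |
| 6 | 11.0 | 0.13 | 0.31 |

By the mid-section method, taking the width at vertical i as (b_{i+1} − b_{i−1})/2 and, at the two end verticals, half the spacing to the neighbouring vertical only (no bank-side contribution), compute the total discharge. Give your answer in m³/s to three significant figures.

3.10 m³/s

w_1 = (3.9 − 1.2)/2 = 1.35 m; q_1 = 0.33 × 0.17 × 1.35 = 0.07574 m³/s
w_2 = (6.6 − 1.2)/2 = 2.7 m; q_2 = 0.55 × 0.51 × 2.7 = 0.7574 m³/s
w_3 = (7.7 − 3.9)/2 = 1.9 m; q_3 = 0.82 × 0.70 × 1.9 = 1.091 m³/s
w_4 = (8.5 − 6.6)/2 = 0.95 m; q_4 = 0.69 × 0.62 × 0.95 = 0.4064 m³/s
w_5 = (11.0 − 7.7)/2 = 1.65 m; q_5 = 0.70 × 0.62 × 1.65 = 0.7161 m³/s
w_6 = (11.0 − 8.5)/2 = 1.25 m; q_6 = 0.31 × 0.13 × 1.25 = 0.05038 m³/s
Q = Σ qᵢ = 3.097 m³/s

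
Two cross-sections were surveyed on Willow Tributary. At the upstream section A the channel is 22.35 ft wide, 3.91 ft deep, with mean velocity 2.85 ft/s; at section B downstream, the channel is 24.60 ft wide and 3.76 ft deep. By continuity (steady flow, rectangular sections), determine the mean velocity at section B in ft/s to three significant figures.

Q = A₁V₁ = (22.35×3.91) × 2.85 = 249.1 ft³/s
A₂ = 24.60 × 3.76 = 92.50 ft²
V₂ = Q/A₂ = 249.1/92.50 = 2.693 ft/s

2.69 ft/s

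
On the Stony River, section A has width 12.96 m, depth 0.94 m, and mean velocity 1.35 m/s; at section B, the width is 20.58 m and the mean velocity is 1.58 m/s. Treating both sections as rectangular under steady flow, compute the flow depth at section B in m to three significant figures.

Q = A₁V₁ = (12.96×0.94) × 1.35 = 16.45 m³/s
d₂ = Q/(b₂ V₂) = 16.45/(20.58×1.58) = 0.5058 m

0.506 m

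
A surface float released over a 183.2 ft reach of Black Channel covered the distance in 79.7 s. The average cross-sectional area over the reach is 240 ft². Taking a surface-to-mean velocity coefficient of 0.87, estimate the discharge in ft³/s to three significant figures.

480 ft³/s

v_surface = L / t̄ = 183.2 / 79.7 = 2.299 ft/s
v_mean = 0.87 × 2.299 = 2.000 ft/s
Q = A × v_mean = 240 × 2.000 = 480.0 ft³/s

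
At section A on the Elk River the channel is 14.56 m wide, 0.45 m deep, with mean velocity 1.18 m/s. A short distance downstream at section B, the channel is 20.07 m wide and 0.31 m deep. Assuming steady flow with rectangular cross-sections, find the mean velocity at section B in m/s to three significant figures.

1.24 m/s

Q = A₁V₁ = (14.56×0.45) × 1.18 = 7.731 m³/s
A₂ = 20.07 × 0.31 = 6.222 m²
V₂ = Q/A₂ = 7.731/6.222 = 1.243 m/s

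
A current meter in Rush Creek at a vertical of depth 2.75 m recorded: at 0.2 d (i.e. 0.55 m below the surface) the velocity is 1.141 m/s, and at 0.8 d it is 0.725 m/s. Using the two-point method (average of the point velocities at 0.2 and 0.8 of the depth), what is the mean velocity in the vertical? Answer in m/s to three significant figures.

v̄ = (1.141 + 0.725) / 2 = 0.9330 m/s

0.933 m/s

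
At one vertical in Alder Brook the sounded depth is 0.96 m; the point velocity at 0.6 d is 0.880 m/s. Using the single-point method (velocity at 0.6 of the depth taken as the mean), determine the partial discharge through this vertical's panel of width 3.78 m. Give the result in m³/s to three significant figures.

3.19 m³/s

v̄ = v₀.₆ = 0.880 m/s
q = v̄ × d × w = 0.8800 × 0.96 × 3.78 = 3.193 m³/s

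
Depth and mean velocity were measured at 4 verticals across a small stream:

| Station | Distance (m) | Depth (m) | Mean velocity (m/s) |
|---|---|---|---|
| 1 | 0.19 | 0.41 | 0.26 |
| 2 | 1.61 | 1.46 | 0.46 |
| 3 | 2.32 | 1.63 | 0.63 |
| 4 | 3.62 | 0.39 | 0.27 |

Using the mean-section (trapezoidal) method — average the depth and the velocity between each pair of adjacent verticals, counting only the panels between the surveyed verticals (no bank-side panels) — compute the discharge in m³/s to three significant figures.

Panel 1-2: Δb = 1.42 m, d̄ = (0.41+1.46)/2 = 0.935, v̄ = (0.26+0.46)/2 = 0.36 → q = 1.42×0.935×0.36 = 0.4780 m³/s
Panel 2-3: Δb = 0.71 m, d̄ = (1.46+1.63)/2 = 1.545, v̄ = (0.46+0.63)/2 = 0.545 → q = 0.71×1.545×0.545 = 0.5978 m³/s
Panel 3-4: Δb = 1.3 m, d̄ = (1.63+0.39)/2 = 1.01, v̄ = (0.63+0.27)/2 = 0.45 → q = 1.3×1.01×0.45 = 0.5909 m³/s
Q = Σ q = 1.667 m³/s

1.67 m³/s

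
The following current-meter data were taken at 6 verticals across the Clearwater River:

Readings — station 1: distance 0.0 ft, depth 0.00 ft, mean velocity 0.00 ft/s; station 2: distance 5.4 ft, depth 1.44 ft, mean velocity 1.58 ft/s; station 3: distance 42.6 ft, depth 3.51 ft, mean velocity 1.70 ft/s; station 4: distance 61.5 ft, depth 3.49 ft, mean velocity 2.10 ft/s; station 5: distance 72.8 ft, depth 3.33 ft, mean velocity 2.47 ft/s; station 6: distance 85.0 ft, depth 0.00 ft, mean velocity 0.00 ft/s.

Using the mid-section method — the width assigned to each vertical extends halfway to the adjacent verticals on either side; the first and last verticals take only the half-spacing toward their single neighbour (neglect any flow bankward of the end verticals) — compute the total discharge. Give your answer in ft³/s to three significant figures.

423 ft³/s

w_2 = (42.6 − 0.0)/2 = 21.3 ft; q_2 = 1.58 × 1.44 × 21.3 = 48.46 ft³/s
w_3 = (61.5 − 5.4)/2 = 28.05 ft; q_3 = 1.70 × 3.51 × 28.05 = 167.4 ft³/s
w_4 = (72.8 − 42.6)/2 = 15.1 ft; q_4 = 2.10 × 3.49 × 15.1 = 110.7 ft³/s
w_5 = (85.0 − 61.5)/2 = 11.75 ft; q_5 = 2.47 × 3.33 × 11.75 = 96.64 ft³/s
Stations 1, 6 contribute zero (depth or velocity is 0).
Q = Σ qᵢ = 423.1 ft³/s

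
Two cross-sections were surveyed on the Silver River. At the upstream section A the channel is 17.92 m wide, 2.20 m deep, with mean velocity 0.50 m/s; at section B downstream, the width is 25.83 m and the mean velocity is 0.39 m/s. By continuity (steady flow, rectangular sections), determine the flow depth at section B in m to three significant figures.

1.96 m

Q = A₁V₁ = (17.92×2.20) × 0.50 = 19.71 m³/s
d₂ = Q/(b₂ V₂) = 19.71/(25.83×0.39) = 1.957 m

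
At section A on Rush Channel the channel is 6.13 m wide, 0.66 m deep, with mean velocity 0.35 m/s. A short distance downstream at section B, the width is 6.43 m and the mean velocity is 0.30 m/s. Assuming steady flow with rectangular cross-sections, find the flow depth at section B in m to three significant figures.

0.734 m

Q = A₁V₁ = (6.13×0.66) × 0.35 = 1.416 m³/s
d₂ = Q/(b₂ V₂) = 1.416/(6.43×0.30) = 0.7341 m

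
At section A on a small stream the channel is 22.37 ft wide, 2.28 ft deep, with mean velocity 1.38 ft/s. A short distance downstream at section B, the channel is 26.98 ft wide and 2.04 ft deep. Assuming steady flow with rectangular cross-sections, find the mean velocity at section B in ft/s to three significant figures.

1.28 ft/s

Q = A₁V₁ = (22.37×2.28) × 1.38 = 70.38 ft³/s
A₂ = 26.98 × 2.04 = 55.04 ft²
V₂ = Q/A₂ = 70.38/55.04 = 1.279 ft/s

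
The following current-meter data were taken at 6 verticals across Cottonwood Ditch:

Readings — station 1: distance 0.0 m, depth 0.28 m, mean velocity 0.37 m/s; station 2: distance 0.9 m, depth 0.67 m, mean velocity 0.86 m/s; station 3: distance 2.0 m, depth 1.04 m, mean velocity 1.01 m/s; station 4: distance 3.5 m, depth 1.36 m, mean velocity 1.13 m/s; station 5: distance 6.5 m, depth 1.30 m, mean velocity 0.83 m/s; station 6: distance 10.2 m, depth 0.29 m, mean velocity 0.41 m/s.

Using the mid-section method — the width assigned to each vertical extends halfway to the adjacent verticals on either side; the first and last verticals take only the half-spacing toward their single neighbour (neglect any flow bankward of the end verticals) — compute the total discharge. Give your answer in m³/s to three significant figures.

w_1 = (0.9 − 0.0)/2 = 0.45 m; q_1 = 0.37 × 0.28 × 0.45 = 0.04662 m³/s
w_2 = (2.0 − 0.0)/2 = 1 m; q_2 = 0.86 × 0.67 × 1 = 0.5762 m³/s
w_3 = (3.5 − 0.9)/2 = 1.3 m; q_3 = 1.01 × 1.04 × 1.3 = 1.366 m³/s
w_4 = (6.5 − 2.0)/2 = 2.25 m; q_4 = 1.13 × 1.36 × 2.25 = 3.458 m³/s
w_5 = (10.2 − 3.5)/2 = 3.35 m; q_5 = 0.83 × 1.30 × 3.35 = 3.615 m³/s
w_6 = (10.2 − 6.5)/2 = 1.85 m; q_6 = 0.41 × 0.29 × 1.85 = 0.2200 m³/s
Q = Σ qᵢ = 9.281 m³/s

9.28 m³/s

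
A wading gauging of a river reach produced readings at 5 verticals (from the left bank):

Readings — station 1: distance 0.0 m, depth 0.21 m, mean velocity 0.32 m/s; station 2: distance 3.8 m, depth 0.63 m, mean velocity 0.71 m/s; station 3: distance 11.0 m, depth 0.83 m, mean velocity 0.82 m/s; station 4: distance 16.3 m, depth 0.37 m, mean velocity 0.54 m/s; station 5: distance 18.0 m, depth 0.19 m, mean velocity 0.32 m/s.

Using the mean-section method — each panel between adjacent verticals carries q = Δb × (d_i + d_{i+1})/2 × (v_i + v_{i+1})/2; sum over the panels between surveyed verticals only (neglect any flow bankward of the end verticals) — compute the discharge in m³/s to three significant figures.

7.21 m³/s

Panel 1-2: Δb = 3.8 m, d̄ = (0.21+0.63)/2 = 0.42, v̄ = (0.32+0.71)/2 = 0.515 → q = 3.8×0.42×0.515 = 0.8219 m³/s
Panel 2-3: Δb = 7.2 m, d̄ = (0.63+0.83)/2 = 0.73, v̄ = (0.71+0.82)/2 = 0.765 → q = 7.2×0.73×0.765 = 4.021 m³/s
Panel 3-4: Δb = 5.3 m, d̄ = (0.83+0.37)/2 = 0.6, v̄ = (0.82+0.54)/2 = 0.68 → q = 5.3×0.6×0.68 = 2.162 m³/s
Panel 4-5: Δb = 1.7 m, d̄ = (0.37+0.19)/2 = 0.28, v̄ = (0.54+0.32)/2 = 0.43 → q = 1.7×0.28×0.43 = 0.2047 m³/s
Q = Σ q = 7.210 m³/s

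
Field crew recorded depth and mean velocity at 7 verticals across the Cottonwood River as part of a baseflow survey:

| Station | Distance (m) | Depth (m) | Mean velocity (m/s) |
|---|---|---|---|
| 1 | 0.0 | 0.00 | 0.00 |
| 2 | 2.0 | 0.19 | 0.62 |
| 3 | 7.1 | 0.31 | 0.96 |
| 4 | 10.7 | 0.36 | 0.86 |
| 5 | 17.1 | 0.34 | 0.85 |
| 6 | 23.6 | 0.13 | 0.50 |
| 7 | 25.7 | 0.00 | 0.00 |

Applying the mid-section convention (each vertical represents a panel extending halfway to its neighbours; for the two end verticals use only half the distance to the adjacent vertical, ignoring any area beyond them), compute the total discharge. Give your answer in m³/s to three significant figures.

5.40 m³/s

w_2 = (7.1 − 0.0)/2 = 3.55 m; q_2 = 0.62 × 0.19 × 3.55 = 0.4182 m³/s
w_3 = (10.7 − 2.0)/2 = 4.35 m; q_3 = 0.96 × 0.31 × 4.35 = 1.295 m³/s
w_4 = (17.1 − 7.1)/2 = 5 m; q_4 = 0.86 × 0.36 × 5 = 1.548 m³/s
w_5 = (23.6 − 10.7)/2 = 6.45 m; q_5 = 0.85 × 0.34 × 6.45 = 1.864 m³/s
w_6 = (25.7 − 17.1)/2 = 4.3 m; q_6 = 0.50 × 0.13 × 4.3 = 0.2795 m³/s
Stations 1, 7 contribute zero (depth or velocity is 0).
Q = Σ qᵢ = 5.404 m³/s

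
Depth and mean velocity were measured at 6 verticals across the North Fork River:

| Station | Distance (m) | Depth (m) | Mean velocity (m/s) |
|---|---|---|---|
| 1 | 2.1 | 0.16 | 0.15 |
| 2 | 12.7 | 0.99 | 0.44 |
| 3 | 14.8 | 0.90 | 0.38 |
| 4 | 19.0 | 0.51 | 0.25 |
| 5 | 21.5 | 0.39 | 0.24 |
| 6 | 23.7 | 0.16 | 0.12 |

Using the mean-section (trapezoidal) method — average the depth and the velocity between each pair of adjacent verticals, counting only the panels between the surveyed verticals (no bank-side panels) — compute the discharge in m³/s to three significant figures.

Panel 1-2: Δb = 10.6 m, d̄ = (0.16+0.99)/2 = 0.575, v̄ = (0.15+0.44)/2 = 0.295 → q = 10.6×0.575×0.295 = 1.798 m³/s
Panel 2-3: Δb = 2.1 m, d̄ = (0.99+0.90)/2 = 0.945, v̄ = (0.44+0.38)/2 = 0.41 → q = 2.1×0.945×0.41 = 0.8136 m³/s
Panel 3-4: Δb = 4.2 m, d̄ = (0.90+0.51)/2 = 0.705, v̄ = (0.38+0.25)/2 = 0.315 → q = 4.2×0.705×0.315 = 0.9327 m³/s
Panel 4-5: Δb = 2.5 m, d̄ = (0.51+0.39)/2 = 0.45, v̄ = (0.25+0.24)/2 = 0.245 → q = 2.5×0.45×0.245 = 0.2756 m³/s
Panel 5-6: Δb = 2.2 m, d̄ = (0.39+0.16)/2 = 0.275, v̄ = (0.24+0.12)/2 = 0.18 → q = 2.2×0.275×0.18 = 0.1089 m³/s
Q = Σ q = 3.929 m³/s

3.93 m³/s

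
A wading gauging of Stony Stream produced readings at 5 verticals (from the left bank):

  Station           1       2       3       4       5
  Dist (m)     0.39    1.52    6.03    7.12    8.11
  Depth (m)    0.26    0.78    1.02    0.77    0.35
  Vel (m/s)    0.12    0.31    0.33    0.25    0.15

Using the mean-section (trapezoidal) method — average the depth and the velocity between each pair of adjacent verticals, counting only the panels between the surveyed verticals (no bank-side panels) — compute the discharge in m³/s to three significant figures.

1.82 m³/s

Panel 1-2: Δb = 1.13 m, d̄ = (0.26+0.78)/2 = 0.52, v̄ = (0.12+0.31)/2 = 0.215 → q = 1.13×0.52×0.215 = 0.1263 m³/s
Panel 2-3: Δb = 4.51 m, d̄ = (0.78+1.02)/2 = 0.9, v̄ = (0.31+0.33)/2 = 0.32 → q = 4.51×0.9×0.32 = 1.299 m³/s
Panel 3-4: Δb = 1.09 m, d̄ = (1.02+0.77)/2 = 0.895, v̄ = (0.33+0.25)/2 = 0.29 → q = 1.09×0.895×0.29 = 0.2829 m³/s
Panel 4-5: Δb = 0.99 m, d̄ = (0.77+0.35)/2 = 0.56, v̄ = (0.25+0.15)/2 = 0.2 → q = 0.99×0.56×0.2 = 0.1109 m³/s
Q = Σ q = 1.819 m³/s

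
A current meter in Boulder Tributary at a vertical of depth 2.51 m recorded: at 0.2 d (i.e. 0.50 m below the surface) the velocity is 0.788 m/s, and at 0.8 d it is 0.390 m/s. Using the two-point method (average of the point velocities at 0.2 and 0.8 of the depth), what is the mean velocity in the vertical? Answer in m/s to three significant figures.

0.589 m/s

v̄ = (0.788 + 0.390) / 2 = 0.5890 m/s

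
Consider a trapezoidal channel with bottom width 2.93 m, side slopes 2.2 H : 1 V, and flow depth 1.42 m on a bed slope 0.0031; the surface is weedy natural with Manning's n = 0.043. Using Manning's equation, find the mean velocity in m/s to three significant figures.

1.19 m/s

A = (b + z·y)·y = (2.93 + 2.2×1.42)×1.42 = 8.597 m²
P = b + 2y√(1+z²) = 2.93 + 2×1.42×√(1+2.2²) = 9.793 m
R = A/P = 8.597/9.793 = 0.8778 m
Q = (1/n)·A·R^(2/3)·S^(1/2) = (1/0.043) × 8.597 × 0.8778^(2/3) × 0.0031^(1/2) = 10.21 m³/s
V = Q/A = 10.21/8.597 = 1.187 m/s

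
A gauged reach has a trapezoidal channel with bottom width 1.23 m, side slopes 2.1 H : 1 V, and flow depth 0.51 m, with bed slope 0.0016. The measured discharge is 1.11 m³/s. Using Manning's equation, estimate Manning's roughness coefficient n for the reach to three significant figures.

A = (b + z·y)·y = (1.23 + 2.1×0.51)×0.51 = 1.174 m²
P = b + 2y√(1+z²) = 1.23 + 2×0.51×√(1+2.1²) = 3.602 m
R = A/P = 1.174/3.602 = 0.3258 m
n = (1/Q)·A·R^(2/3)·S^(1/2) = (1/1.11) × 1.174 × 0.4734 × 0.04000 = 0.02002

0.0200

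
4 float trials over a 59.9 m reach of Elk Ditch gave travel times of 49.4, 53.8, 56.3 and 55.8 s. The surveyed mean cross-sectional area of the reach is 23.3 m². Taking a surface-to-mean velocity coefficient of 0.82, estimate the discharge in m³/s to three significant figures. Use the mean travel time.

t̄ = (49.4 + 53.8 + 56.3 + 55.8) / 4 = 53.825 s
v_surface = L / t̄ = 59.9 / 53.825 = 1.113 m/s
v_mean = 0.82 × 1.113 = 0.9125 m/s
Q = A × v_mean = 23.3 × 0.9125 = 21.26 m³/s

21.3 m³/s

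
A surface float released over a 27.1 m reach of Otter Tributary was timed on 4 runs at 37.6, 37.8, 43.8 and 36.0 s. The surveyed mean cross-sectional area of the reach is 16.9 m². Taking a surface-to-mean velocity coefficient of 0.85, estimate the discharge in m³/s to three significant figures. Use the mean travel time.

10.0 m³/s

t̄ = (37.6 + 37.8 + 43.8 + 36.0) / 4 = 38.8 s
v_surface = L / t̄ = 27.1 / 38.8 = 0.6985 m/s
v_mean = 0.85 × 0.6985 = 0.5937 m/s
Q = A × v_mean = 16.9 × 0.5937 = 10.03 m³/s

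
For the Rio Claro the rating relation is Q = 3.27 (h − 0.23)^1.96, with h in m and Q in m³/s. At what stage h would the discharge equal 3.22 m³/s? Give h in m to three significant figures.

h − h₀ = (Q/C)^(1/b) = (3.22/3.27)^(1/1.96) = 0.9922 m
h = 0.23 + 0.9922 = 1.222 m

1.22 m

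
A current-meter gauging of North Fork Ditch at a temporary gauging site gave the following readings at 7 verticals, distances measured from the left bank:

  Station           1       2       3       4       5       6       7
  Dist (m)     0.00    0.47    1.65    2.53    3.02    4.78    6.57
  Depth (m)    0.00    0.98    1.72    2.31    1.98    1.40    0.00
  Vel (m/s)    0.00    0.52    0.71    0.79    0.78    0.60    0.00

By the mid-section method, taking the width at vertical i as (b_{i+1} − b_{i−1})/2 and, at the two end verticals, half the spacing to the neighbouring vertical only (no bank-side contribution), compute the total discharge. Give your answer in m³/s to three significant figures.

w_2 = (1.65 − 0.00)/2 = 0.825 m; q_2 = 0.52 × 0.98 × 0.825 = 0.4204 m³/s
w_3 = (2.53 − 0.47)/2 = 1.03 m; q_3 = 0.71 × 1.72 × 1.03 = 1.258 m³/s
w_4 = (3.02 − 1.65)/2 = 0.685 m; q_4 = 0.79 × 2.31 × 0.685 = 1.250 m³/s
w_5 = (4.78 − 2.53)/2 = 1.125 m; q_5 = 0.78 × 1.98 × 1.125 = 1.737 m³/s
w_6 = (6.57 − 3.02)/2 = 1.775 m; q_6 = 0.60 × 1.40 × 1.775 = 1.491 m³/s
Stations 1, 7 contribute zero (depth or velocity is 0).
Q = Σ qᵢ = 6.157 m³/s

6.16 m³/s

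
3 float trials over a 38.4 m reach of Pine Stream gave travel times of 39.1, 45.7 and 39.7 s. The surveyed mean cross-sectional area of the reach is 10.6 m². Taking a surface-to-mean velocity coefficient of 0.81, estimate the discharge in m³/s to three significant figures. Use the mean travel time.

7.94 m³/s

t̄ = (39.1 + 45.7 + 39.7) / 3 = 41.5 s
v_surface = L / t̄ = 38.4 / 41.5 = 0.9253 m/s
v_mean = 0.81 × 0.9253 = 0.7495 m/s
Q = A × v_mean = 10.6 × 0.7495 = 7.945 m³/s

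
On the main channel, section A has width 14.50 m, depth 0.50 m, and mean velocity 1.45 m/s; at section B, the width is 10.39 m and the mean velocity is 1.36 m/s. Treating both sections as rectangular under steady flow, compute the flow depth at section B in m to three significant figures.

Q = A₁V₁ = (14.50×0.50) × 1.45 = 10.51 m³/s
d₂ = Q/(b₂ V₂) = 10.51/(10.39×1.36) = 0.7440 m

0.744 m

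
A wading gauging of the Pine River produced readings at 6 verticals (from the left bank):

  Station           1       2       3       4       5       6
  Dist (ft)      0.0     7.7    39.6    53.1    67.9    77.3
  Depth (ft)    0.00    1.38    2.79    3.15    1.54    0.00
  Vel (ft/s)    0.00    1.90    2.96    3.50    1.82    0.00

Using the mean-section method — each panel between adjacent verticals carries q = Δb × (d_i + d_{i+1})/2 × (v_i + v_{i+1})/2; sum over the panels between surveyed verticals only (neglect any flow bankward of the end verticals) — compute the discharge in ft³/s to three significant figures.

Panel 1-2: Δb = 7.7 ft, d̄ = (0.00+1.38)/2 = 0.69, v̄ = (0.00+1.90)/2 = 0.95 → q = 7.7×0.69×0.95 = 5.047 ft³/s
Panel 2-3: Δb = 31.9 ft, d̄ = (1.38+2.79)/2 = 2.085, v̄ = (1.90+2.96)/2 = 2.43 → q = 31.9×2.085×2.43 = 161.6 ft³/s
Panel 3-4: Δb = 13.5 ft, d̄ = (2.79+3.15)/2 = 2.97, v̄ = (2.96+3.50)/2 = 3.23 → q = 13.5×2.97×3.23 = 129.5 ft³/s
Panel 4-5: Δb = 14.8 ft, d̄ = (3.15+1.54)/2 = 2.345, v̄ = (3.50+1.82)/2 = 2.66 → q = 14.8×2.345×2.66 = 92.32 ft³/s
Panel 5-6: Δb = 9.4 ft, d̄ = (1.54+0.00)/2 = 0.77, v̄ = (1.82+0.00)/2 = 0.91 → q = 9.4×0.77×0.91 = 6.587 ft³/s
Q = Σ q = 395.1 ft³/s

395 ft³/s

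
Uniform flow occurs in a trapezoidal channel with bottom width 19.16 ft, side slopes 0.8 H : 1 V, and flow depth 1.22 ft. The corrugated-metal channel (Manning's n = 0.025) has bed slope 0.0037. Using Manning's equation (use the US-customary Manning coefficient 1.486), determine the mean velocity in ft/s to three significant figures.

3.86 ft/s

A = (b + z·y)·y = (19.16 + 0.8×1.22)×1.22 = 24.57 ft²
P = b + 2y√(1+z²) = 19.16 + 2×1.22×√(1+0.8²) = 22.28 ft
R = A/P = 24.57/22.28 = 1.102 ft
Q = (1.486/n)·A·R^(2/3)·S^(1/2) = (1.486/0.025) × 24.57 × 1.102^(2/3) × 0.0037^(1/2) = 94.78 ft³/s
V = Q/A = 94.78/24.57 = 3.858 ft/s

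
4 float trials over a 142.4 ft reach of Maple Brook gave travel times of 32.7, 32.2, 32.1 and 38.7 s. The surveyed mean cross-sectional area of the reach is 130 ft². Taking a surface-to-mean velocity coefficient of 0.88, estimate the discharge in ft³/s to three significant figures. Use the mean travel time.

t̄ = (32.7 + 32.2 + 32.1 + 38.7) / 4 = 33.925 s
v_surface = L / t̄ = 142.4 / 33.925 = 4.197 ft/s
v_mean = 0.88 × 4.197 = 3.694 ft/s
Q = A × v_mean = 130 × 3.694 = 480.2 ft³/s

480 ft³/s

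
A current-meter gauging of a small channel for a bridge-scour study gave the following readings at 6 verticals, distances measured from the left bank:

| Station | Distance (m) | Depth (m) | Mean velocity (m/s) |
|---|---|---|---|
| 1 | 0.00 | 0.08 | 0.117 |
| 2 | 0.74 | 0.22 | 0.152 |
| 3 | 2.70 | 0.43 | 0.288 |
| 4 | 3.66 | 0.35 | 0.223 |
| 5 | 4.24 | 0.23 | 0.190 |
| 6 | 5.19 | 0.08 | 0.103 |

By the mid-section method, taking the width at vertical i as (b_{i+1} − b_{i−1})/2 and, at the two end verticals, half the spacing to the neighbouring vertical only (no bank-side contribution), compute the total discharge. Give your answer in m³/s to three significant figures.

0.327 m³/s

w_1 = (0.74 − 0.00)/2 = 0.37 m; q_1 = 0.117 × 0.08 × 0.37 = 0.003463 m³/s
w_2 = (2.70 − 0.00)/2 = 1.35 m; q_2 = 0.152 × 0.22 × 1.35 = 0.04514 m³/s
w_3 = (3.66 − 0.74)/2 = 1.46 m; q_3 = 0.288 × 0.43 × 1.46 = 0.1808 m³/s
w_4 = (4.24 − 2.70)/2 = 0.77 m; q_4 = 0.223 × 0.35 × 0.77 = 0.06010 m³/s
w_5 = (5.19 − 3.66)/2 = 0.765 m; q_5 = 0.190 × 0.23 × 0.765 = 0.03343 m³/s
w_6 = (5.19 − 4.24)/2 = 0.475 m; q_6 = 0.103 × 0.08 × 0.475 = 0.003914 m³/s
Q = Σ qᵢ = 0.3269 m³/s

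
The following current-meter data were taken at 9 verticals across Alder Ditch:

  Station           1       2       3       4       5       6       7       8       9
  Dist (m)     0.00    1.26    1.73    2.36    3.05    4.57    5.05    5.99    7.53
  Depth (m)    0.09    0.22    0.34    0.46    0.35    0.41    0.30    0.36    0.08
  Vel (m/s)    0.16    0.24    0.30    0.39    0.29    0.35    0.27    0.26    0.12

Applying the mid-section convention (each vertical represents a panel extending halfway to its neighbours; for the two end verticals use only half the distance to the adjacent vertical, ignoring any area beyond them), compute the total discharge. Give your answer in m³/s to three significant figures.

0.666 m³/s

w_1 = (1.26 − 0.00)/2 = 0.63 m; q_1 = 0.16 × 0.09 × 0.63 = 0.009072 m³/s
w_2 = (1.73 − 0.00)/2 = 0.865 m; q_2 = 0.24 × 0.22 × 0.865 = 0.04567 m³/s
w_3 = (2.36 − 1.26)/2 = 0.55 m; q_3 = 0.30 × 0.34 × 0.55 = 0.05610 m³/s
w_4 = (3.05 − 1.73)/2 = 0.66 m; q_4 = 0.39 × 0.46 × 0.66 = 0.1184 m³/s
w_5 = (4.57 − 2.36)/2 = 1.105 m; q_5 = 0.29 × 0.35 × 1.105 = 0.1122 m³/s
w_6 = (5.05 − 3.05)/2 = 1 m; q_6 = 0.35 × 0.41 × 1 = 0.1435 m³/s
w_7 = (5.99 − 4.57)/2 = 0.71 m; q_7 = 0.27 × 0.30 × 0.71 = 0.05751 m³/s
w_8 = (7.53 − 5.05)/2 = 1.24 m; q_8 = 0.26 × 0.36 × 1.24 = 0.1161 m³/s
w_9 = (7.53 − 5.99)/2 = 0.77 m; q_9 = 0.12 × 0.08 × 0.77 = 0.007392 m³/s
Q = Σ qᵢ = 0.6659 m³/s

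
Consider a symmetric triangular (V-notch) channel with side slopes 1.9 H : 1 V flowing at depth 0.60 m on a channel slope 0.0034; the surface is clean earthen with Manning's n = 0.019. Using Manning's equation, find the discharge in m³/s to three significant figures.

0.867 m³/s

A = z·y² = 1.9×0.60² = 0.6840 m²
P = 2y√(1+z²) = 2×0.60×√(1+1.9²) = 2.577 m
R = A/P = 0.6840/2.577 = 0.2655 m
Q = (1/n)·A·R^(2/3)·S^(1/2) = (1/0.019) × 0.6840 × 0.2655^(2/3) × 0.0034^(1/2) = 0.8671 m³/s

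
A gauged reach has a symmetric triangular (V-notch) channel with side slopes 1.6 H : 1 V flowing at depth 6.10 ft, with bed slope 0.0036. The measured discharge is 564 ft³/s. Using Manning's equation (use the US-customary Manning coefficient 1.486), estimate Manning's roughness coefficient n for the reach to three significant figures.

0.0177

A = z·y² = 1.6×6.10² = 59.54 ft²
P = 2y√(1+z²) = 2×6.10×√(1+1.6²) = 23.02 ft
R = A/P = 59.54/23.02 = 2.586 ft
n = (1.486/Q)·A·R^(2/3)·S^(1/2) = (1.486/564) × 59.54 × 1.884 × 0.06000 = 0.01773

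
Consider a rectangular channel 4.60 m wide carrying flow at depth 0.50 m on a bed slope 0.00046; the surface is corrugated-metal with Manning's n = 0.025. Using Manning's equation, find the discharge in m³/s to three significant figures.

A = b·y = 4.60 × 0.50 = 2.300 m²
P = b + 2y = 4.60 + 2×0.50 = 5.600 m
R = A/P = 2.300/5.600 = 0.4107 m
Q = (1/n)·A·R^(2/3)·S^(1/2) = (1/0.025) × 2.300 × 0.4107^(2/3) × 0.00046^(1/2) = 1.090 m³/s

1.09 m³/s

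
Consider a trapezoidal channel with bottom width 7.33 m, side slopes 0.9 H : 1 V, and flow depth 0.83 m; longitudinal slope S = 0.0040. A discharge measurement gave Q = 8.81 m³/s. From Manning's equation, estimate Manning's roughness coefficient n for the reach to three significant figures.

0.0380

A = (b + z·y)·y = (7.33 + 0.9×0.83)×0.83 = 6.704 m²
P = b + 2y√(1+z²) = 7.33 + 2×0.83×√(1+0.9²) = 9.563 m
R = A/P = 6.704/9.563 = 0.7010 m
n = (1/Q)·A·R^(2/3)·S^(1/2) = (1/8.81) × 6.704 × 0.7891 × 0.06325 = 0.03798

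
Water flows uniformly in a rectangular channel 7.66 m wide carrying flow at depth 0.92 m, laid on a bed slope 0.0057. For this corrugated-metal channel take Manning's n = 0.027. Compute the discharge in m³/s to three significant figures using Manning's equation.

16.1 m³/s

A = b·y = 7.66 × 0.92 = 7.047 m²
P = b + 2y = 7.66 + 2×0.92 = 9.500 m
R = A/P = 7.047/9.500 = 0.7418 m
Q = (1/n)·A·R^(2/3)·S^(1/2) = (1/0.027) × 7.047 × 0.7418^(2/3) × 0.0057^(1/2) = 16.15 m³/s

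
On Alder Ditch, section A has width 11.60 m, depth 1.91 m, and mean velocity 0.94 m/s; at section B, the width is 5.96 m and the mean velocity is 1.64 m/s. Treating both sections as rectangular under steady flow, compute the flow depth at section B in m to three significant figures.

Q = A₁V₁ = (11.60×1.91) × 0.94 = 20.83 m³/s
d₂ = Q/(b₂ V₂) = 20.83/(5.96×1.64) = 2.131 m

2.13 m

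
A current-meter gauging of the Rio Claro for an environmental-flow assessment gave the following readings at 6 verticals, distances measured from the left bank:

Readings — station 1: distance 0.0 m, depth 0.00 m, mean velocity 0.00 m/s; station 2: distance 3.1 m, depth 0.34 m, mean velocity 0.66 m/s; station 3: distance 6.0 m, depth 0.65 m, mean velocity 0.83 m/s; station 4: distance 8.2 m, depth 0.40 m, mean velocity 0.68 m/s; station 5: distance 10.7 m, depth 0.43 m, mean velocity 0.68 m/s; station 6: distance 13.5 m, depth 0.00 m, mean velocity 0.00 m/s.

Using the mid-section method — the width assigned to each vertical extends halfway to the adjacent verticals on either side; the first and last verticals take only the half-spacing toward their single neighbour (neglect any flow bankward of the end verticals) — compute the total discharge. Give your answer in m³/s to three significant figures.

3.46 m³/s

w_2 = (6.0 − 0.0)/2 = 3 m; q_2 = 0.66 × 0.34 × 3 = 0.6732 m³/s
w_3 = (8.2 − 3.1)/2 = 2.55 m; q_3 = 0.83 × 0.65 × 2.55 = 1.376 m³/s
w_4 = (10.7 − 6.0)/2 = 2.35 m; q_4 = 0.68 × 0.40 × 2.35 = 0.6392 m³/s
w_5 = (13.5 − 8.2)/2 = 2.65 m; q_5 = 0.68 × 0.43 × 2.65 = 0.7749 m³/s
Stations 1, 6 contribute zero (depth or velocity is 0).
Q = Σ qᵢ = 3.463 m³/s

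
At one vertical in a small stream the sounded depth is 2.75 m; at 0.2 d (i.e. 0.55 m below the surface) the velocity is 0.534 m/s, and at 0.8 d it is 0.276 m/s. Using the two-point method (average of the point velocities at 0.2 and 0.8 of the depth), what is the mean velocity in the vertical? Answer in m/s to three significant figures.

v̄ = (0.534 + 0.276) / 2 = 0.4050 m/s

0.405 m/s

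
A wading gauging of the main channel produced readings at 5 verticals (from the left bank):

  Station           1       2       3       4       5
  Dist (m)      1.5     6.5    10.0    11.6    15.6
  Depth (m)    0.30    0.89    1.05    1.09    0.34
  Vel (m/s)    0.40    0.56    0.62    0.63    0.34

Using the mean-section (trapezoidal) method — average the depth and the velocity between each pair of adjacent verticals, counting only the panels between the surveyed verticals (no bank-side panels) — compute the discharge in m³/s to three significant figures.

5.89 m³/s

Panel 1-2: Δb = 5 m, d̄ = (0.30+0.89)/2 = 0.595, v̄ = (0.40+0.56)/2 = 0.48 → q = 5×0.595×0.48 = 1.428 m³/s
Panel 2-3: Δb = 3.5 m, d̄ = (0.89+1.05)/2 = 0.97, v̄ = (0.56+0.62)/2 = 0.59 → q = 3.5×0.97×0.59 = 2.003 m³/s
Panel 3-4: Δb = 1.6 m, d̄ = (1.05+1.09)/2 = 1.07, v̄ = (0.62+0.63)/2 = 0.625 → q = 1.6×1.07×0.625 = 1.070 m³/s
Panel 4-5: Δb = 4 m, d̄ = (1.09+0.34)/2 = 0.715, v̄ = (0.63+0.34)/2 = 0.485 → q = 4×0.715×0.485 = 1.387 m³/s
Q = Σ q = 5.888 m³/s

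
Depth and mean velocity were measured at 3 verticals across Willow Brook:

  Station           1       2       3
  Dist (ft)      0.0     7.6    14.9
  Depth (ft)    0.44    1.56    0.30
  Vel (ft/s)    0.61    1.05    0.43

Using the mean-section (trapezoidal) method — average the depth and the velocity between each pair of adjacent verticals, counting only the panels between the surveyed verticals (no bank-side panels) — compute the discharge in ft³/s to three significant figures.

Panel 1-2: Δb = 7.6 ft, d̄ = (0.44+1.56)/2 = 1, v̄ = (0.61+1.05)/2 = 0.83 → q = 7.6×1×0.83 = 6.308 ft³/s
Panel 2-3: Δb = 7.3 ft, d̄ = (1.56+0.30)/2 = 0.93, v̄ = (1.05+0.43)/2 = 0.74 → q = 7.3×0.93×0.74 = 5.024 ft³/s
Q = Σ q = 11.33 ft³/s

11.3 ft³/s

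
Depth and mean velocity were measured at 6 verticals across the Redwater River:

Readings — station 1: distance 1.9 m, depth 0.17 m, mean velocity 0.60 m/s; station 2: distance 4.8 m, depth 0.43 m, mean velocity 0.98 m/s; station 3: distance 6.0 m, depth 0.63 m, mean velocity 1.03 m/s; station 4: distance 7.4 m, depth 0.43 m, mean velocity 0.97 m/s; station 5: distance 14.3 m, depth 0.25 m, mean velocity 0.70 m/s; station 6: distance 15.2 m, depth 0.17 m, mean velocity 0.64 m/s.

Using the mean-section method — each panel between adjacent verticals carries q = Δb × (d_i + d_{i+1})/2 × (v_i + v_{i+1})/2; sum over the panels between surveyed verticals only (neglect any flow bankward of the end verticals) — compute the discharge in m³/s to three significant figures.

4.15 m³/s

Panel 1-2: Δb = 2.9 m, d̄ = (0.17+0.43)/2 = 0.3, v̄ = (0.60+0.98)/2 = 0.79 → q = 2.9×0.3×0.79 = 0.6873 m³/s
Panel 2-3: Δb = 1.2 m, d̄ = (0.43+0.63)/2 = 0.53, v̄ = (0.98+1.03)/2 = 1.005 → q = 1.2×0.53×1.005 = 0.6392 m³/s
Panel 3-4: Δb = 1.4 m, d̄ = (0.63+0.43)/2 = 0.53, v̄ = (1.03+0.97)/2 = 1 → q = 1.4×0.53×1 = 0.7420 m³/s
Panel 4-5: Δb = 6.9 m, d̄ = (0.43+0.25)/2 = 0.34, v̄ = (0.97+0.70)/2 = 0.835 → q = 6.9×0.34×0.835 = 1.959 m³/s
Panel 5-6: Δb = 0.9 m, d̄ = (0.25+0.17)/2 = 0.21, v̄ = (0.70+0.64)/2 = 0.67 → q = 0.9×0.21×0.67 = 0.1266 m³/s
Q = Σ q = 4.154 m³/s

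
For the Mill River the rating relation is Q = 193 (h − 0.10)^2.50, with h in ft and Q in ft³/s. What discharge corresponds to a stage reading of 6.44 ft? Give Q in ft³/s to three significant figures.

19500 ft³/s

Q = 193 × (6.44 − 0.10)^2.50 = 193 × 6.34^2.50 = 19530 ft³/s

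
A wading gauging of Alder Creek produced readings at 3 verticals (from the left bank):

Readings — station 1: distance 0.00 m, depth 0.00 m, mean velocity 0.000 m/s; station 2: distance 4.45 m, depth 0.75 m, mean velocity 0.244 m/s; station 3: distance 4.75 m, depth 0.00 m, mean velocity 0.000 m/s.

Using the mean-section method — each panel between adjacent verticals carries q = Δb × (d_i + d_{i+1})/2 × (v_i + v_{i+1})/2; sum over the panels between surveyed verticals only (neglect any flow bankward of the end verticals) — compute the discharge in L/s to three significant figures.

217 L/s

Panel 1-2: Δb = 4.45 m, d̄ = (0.00+0.75)/2 = 0.375, v̄ = (0.000+0.244)/2 = 0.122 → q = 4.45×0.375×0.122 = 0.2036 m³/s
Panel 2-3: Δb = 0.3 m, d̄ = (0.75+0.00)/2 = 0.375, v̄ = (0.244+0.000)/2 = 0.122 → q = 0.3×0.375×0.122 = 0.01373 m³/s
Q = Σ q = 0.2173 m³/s
= 0.2173 × 1000 = 217.3 L/s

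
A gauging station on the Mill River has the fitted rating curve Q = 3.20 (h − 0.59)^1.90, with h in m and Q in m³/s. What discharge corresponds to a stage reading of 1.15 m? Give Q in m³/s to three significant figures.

1.06 m³/s

Q = 3.20 × (1.15 − 0.59)^1.90 = 3.20 × 0.56^1.90 = 1.063 m³/s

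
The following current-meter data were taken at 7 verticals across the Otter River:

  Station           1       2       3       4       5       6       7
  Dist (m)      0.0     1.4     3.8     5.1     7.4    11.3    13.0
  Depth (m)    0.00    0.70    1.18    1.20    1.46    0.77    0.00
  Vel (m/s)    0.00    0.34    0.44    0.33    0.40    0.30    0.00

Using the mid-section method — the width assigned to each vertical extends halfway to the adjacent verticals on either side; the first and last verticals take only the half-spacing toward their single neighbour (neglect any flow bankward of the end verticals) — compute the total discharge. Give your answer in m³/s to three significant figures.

w_2 = (3.8 − 0.0)/2 = 1.9 m; q_2 = 0.34 × 0.70 × 1.9 = 0.4522 m³/s
w_3 = (5.1 − 1.4)/2 = 1.85 m; q_3 = 0.44 × 1.18 × 1.85 = 0.9605 m³/s
w_4 = (7.4 − 3.8)/2 = 1.8 m; q_4 = 0.33 × 1.20 × 1.8 = 0.7128 m³/s
w_5 = (11.3 − 5.1)/2 = 3.1 m; q_5 = 0.40 × 1.46 × 3.1 = 1.810 m³/s
w_6 = (13.0 − 7.4)/2 = 2.8 m; q_6 = 0.30 × 0.77 × 2.8 = 0.6468 m³/s
Stations 1, 7 contribute zero (depth or velocity is 0).
Q = Σ qᵢ = 4.583 m³/s

4.58 m³/s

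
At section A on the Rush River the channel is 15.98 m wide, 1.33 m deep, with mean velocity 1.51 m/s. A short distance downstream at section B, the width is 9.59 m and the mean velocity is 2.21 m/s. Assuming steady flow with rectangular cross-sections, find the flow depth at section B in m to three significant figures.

Q = A₁V₁ = (15.98×1.33) × 1.51 = 32.09 m³/s
d₂ = Q/(b₂ V₂) = 32.09/(9.59×2.21) = 1.514 m

1.51 m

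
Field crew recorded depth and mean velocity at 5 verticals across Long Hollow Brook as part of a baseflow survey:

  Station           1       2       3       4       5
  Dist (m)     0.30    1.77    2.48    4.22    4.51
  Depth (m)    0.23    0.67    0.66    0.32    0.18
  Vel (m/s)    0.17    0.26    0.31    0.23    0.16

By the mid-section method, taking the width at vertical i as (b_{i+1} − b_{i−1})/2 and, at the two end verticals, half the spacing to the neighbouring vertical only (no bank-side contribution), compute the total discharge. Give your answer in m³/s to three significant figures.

w_1 = (1.77 − 0.30)/2 = 0.735 m; q_1 = 0.17 × 0.23 × 0.735 = 0.02874 m³/s
w_2 = (2.48 − 0.30)/2 = 1.09 m; q_2 = 0.26 × 0.67 × 1.09 = 0.1899 m³/s
w_3 = (4.22 − 1.77)/2 = 1.225 m; q_3 = 0.31 × 0.66 × 1.225 = 0.2506 m³/s
w_4 = (4.51 − 2.48)/2 = 1.015 m; q_4 = 0.23 × 0.32 × 1.015 = 0.07470 m³/s
w_5 = (4.51 − 4.22)/2 = 0.145 m; q_5 = 0.16 × 0.18 × 0.145 = 0.004176 m³/s
Q = Σ qᵢ = 0.5481 m³/s

0.548 m³/s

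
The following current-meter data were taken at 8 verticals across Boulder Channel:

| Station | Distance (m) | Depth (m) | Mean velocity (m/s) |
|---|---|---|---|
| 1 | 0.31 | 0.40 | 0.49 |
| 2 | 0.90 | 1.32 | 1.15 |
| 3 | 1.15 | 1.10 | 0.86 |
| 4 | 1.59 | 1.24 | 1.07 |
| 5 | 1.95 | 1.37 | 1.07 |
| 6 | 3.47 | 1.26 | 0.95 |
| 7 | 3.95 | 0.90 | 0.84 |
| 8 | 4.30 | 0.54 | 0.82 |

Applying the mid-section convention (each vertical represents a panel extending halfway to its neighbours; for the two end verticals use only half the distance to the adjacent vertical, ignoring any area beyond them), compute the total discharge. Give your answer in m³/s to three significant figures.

w_1 = (0.90 − 0.31)/2 = 0.295 m; q_1 = 0.49 × 0.40 × 0.295 = 0.05782 m³/s
w_2 = (1.15 − 0.31)/2 = 0.42 m; q_2 = 1.15 × 1.32 × 0.42 = 0.6376 m³/s
w_3 = (1.59 − 0.90)/2 = 0.345 m; q_3 = 0.86 × 1.10 × 0.345 = 0.3264 m³/s
w_4 = (1.95 − 1.15)/2 = 0.4 m; q_4 = 1.07 × 1.24 × 0.4 = 0.5307 m³/s
w_5 = (3.47 − 1.59)/2 = 0.94 m; q_5 = 1.07 × 1.37 × 0.94 = 1.378 m³/s
w_6 = (3.95 − 1.95)/2 = 1 m; q_6 = 0.95 × 1.26 × 1 = 1.197 m³/s
w_7 = (4.30 − 3.47)/2 = 0.415 m; q_7 = 0.84 × 0.90 × 0.415 = 0.3137 m³/s
w_8 = (4.30 − 3.95)/2 = 0.175 m; q_8 = 0.82 × 0.54 × 0.175 = 0.07749 m³/s
Q = Σ qᵢ = 4.519 m³/s

4.52 m³/s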